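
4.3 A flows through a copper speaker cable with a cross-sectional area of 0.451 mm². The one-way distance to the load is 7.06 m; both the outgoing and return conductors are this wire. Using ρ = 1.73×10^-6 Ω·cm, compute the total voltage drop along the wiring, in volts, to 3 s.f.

2.33 V

ρ = 1.73×10^-6 Ω·cm = 1.73×10^-8 Ω·m
A = 0.451 mm² = 4.510e-07 m²
Total conductor length (both ways) L = 2 × 7.06 = 14.12 m
R = ρL/A = (1.73×10^-8)(14.12)/(4.510e-07) = 0.5416 Ω
V = IR = 4.3 × 0.5416 = 2.33 V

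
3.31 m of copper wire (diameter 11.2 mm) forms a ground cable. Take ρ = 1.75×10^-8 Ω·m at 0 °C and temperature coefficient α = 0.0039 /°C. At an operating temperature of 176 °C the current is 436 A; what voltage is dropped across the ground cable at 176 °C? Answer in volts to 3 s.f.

0.432 V

A = π(d/2)² = π(5.6000e-03 m)² = 9.852e-05 m²
R₍0₎ = ρL/A = (1.75×10^-8)(3.31)/(9.852e-05) = 5.879×10^-4 Ω
R₍176₎ = R₍0₎(1 + αΔT) = 5.879×10^-4 × (1 + 0.0039×176) = 9.915×10^-4 Ω
V = IR = 436 × 9.915×10^-4 = 0.432 V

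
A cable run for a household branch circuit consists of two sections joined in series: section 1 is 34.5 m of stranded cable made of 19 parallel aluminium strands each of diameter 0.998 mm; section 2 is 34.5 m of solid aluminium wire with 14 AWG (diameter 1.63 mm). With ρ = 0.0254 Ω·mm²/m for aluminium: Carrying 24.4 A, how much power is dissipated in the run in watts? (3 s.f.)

285 W

ρ = 0.0254 Ω·mm²/m = 2.54×10^-8 Ω·m
Section 1: A_strand = π(4.9900e-04)² = 7.823e-07 m²; R₁ = ρL/(N·A_s) = (2.54×10^-8)(34.5)/(19×7.823e-07) = 0.05896 Ω
Section 2: A = π(1.63/2 mm)² = π(8.1500e-04 m)² = 2.087e-06 m²
R₂ = (2.54×10^-8)(34.5)/(2.087e-06) = 0.4199 Ω
R = R₁ + R₂ = 0.4789 Ω
P = I²R = (24.4)² × 0.4789 = 285 W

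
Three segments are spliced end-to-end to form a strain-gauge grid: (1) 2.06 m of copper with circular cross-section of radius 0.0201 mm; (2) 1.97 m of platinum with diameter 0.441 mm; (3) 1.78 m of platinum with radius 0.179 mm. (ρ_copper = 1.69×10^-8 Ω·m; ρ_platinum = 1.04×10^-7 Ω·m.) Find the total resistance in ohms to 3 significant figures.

30.6 Ω

Seg 1: A = πr² = π(2.0100e-05 m)² = 1.269e-09 m²
R_1 = (1.69×10^-8)(2.06)/(1.269e-09) = 27.43 Ω
Seg 2: A = π(d/2)² = π(2.2050e-04 m)² = 1.527e-07 m²
R_2 = (1.04×10^-7)(1.97)/(1.527e-07) = 1.341 Ω
Seg 3: A = πr² = π(1.7900e-04 m)² = 1.007e-07 m²
R_3 = (1.04×10^-7)(1.78)/(1.007e-07) = 1.839 Ω
R_total = R_1 + R_2 + R_3 = 30.6 Ω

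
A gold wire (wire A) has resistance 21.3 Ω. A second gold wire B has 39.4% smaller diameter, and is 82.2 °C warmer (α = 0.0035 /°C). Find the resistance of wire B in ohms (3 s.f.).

74.7 Ω

R ∝ ρL/d² with ρ ∝ (1+αΔT), so R_B/R_A = (1 − 39.4/100)⁻² × (1 + 0.0035×82.2)
= 2.723 × 1.288 = 3.506
R_B = 3.506 × 21.3 = 74.7 Ω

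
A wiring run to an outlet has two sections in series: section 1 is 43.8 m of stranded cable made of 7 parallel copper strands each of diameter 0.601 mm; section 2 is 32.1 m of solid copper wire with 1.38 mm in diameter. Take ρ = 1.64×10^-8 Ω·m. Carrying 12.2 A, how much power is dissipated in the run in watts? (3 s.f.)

Section 1: A_strand = π(3.0050e-04)² = 2.837e-07 m²; R₁ = ρL/(N·A_s) = (1.64×10^-8)(43.8)/(7×2.837e-07) = 0.3617 Ω
Section 2: A = π(d/2)² = π(6.9000e-04 m)² = 1.496e-06 m²
R₂ = (1.64×10^-8)(32.1)/(1.496e-06) = 0.352 Ω
R = R₁ + R₂ = 0.7137 Ω
P = I²R = (12.2)² × 0.7137 = 106 W

106 W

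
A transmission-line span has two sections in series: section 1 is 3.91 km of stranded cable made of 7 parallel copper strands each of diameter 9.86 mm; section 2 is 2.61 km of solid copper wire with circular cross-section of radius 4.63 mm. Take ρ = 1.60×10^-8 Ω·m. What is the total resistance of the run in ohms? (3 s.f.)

0.737 Ω

Section 1: A_strand = π(4.9300e-03)² = 7.636e-05 m²; R₁ = ρL/(N·A_s) = (1.60×10^-8)(3910)/(7×7.636e-05) = 0.117 Ω
Section 2: A = πr² = π(4.6300e-03 m)² = 6.735e-05 m²
R₂ = (1.60×10^-8)(2610)/(6.735e-05) = 0.6201 Ω
R = R₁ + R₂ = 0.737 Ω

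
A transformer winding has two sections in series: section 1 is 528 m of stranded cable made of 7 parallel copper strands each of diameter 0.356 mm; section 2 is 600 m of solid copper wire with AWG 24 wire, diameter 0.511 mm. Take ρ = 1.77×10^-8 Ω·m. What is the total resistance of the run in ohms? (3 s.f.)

Section 1: A_strand = π(1.7800e-04)² = 9.954e-08 m²; R₁ = ρL/(N·A_s) = (1.77×10^-8)(528)/(7×9.954e-08) = 13.41 Ω
Section 2: A = π(0.511/2 mm)² = π(2.5550e-04 m)² = 2.051e-07 m²
R₂ = (1.77×10^-8)(600)/(2.051e-07) = 51.78 Ω
R = R₁ + R₂ = 65.2 Ω

65.2 Ω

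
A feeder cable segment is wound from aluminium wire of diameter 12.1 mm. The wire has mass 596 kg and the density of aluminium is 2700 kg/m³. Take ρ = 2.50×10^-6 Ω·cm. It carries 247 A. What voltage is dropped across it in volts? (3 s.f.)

103 V

ρ = 2.50×10^-6 Ω·cm = 2.50×10^-8 Ω·m
A = π(d/2)² = π(6.0500e-03 m)² = 1.1499e-04 m²
L = m/(density·A) = 596/(2700×1.1499e-04) = 1920 m
R = ρL/A = (2.50×10^-8)(1920)/(1.1499e-04) = 0.4174 Ω
V = IR = 247 × 0.4174 = 103 V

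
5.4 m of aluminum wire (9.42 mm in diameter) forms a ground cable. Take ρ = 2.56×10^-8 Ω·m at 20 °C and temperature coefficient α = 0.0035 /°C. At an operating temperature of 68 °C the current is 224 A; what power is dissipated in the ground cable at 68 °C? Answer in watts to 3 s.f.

116 W

A = π(d/2)² = π(4.7100e-03 m)² = 6.969e-05 m²
R₍20₎ = ρL/A = (2.56×10^-8)(5.4)/(6.969e-05) = 0.001984 Ω
R₍68₎ = R₍20₎(1 + αΔT) = 0.001984 × (1 + 0.0035×48) = 0.002317 Ω
P = I²R = (224)² × 0.002317 = 116 W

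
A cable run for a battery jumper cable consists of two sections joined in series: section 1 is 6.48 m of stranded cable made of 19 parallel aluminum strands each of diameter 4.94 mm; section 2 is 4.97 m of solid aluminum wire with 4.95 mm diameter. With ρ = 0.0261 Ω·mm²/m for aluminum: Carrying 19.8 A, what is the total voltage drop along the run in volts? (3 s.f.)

0.143 V

ρ = 0.0261 Ω·mm²/m = 2.61×10^-8 Ω·m
Section 1: A_strand = π(2.4700e-03)² = 1.917e-05 m²; R₁ = ρL/(N·A_s) = (2.61×10^-8)(6.48)/(19×1.917e-05) = 4.644×10^-4 Ω
Section 2: A = π(d/2)² = π(2.4750e-03 m)² = 1.924e-05 m²
R₂ = (2.61×10^-8)(4.97)/(1.924e-05) = 0.006741 Ω
R = R₁ + R₂ = 0.007205 Ω
V = IR = 19.8 × 0.007205 = 0.143 V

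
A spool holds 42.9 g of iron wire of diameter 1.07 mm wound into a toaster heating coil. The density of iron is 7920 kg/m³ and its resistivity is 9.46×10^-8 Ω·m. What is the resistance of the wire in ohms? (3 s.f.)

A = π(d/2)² = π(5.3500e-04 m)² = 8.9920e-07 m²
L = m/(density·A) = 0.0429/(7920×8.9920e-07) = 6.024 m
R = ρL/A = (9.46×10^-8)(6.024)/(8.9920e-07) = 0.634 Ω

0.634 Ω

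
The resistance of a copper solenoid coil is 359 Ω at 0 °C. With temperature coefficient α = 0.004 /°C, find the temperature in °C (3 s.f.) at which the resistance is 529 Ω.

R = R₀(1 + α(T − T₀)) ⇒ T = T₀ + (R/R₀ − 1)/α
T = 0 + (529/359 − 1)/0.004 = 0 + (0.4735)/0.004 = 118 °C

118 °C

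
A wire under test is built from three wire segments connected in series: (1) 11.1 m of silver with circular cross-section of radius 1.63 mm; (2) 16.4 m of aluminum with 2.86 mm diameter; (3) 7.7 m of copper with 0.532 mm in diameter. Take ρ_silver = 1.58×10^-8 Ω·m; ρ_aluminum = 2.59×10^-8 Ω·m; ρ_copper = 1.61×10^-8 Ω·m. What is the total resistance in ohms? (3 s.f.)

Seg 1: A = πr² = π(1.6300e-03 m)² = 8.347e-06 m²
R_1 = (1.58×10^-8)(11.1)/(8.347e-06) = 0.02101 Ω
Seg 2: A = π(d/2)² = π(1.4300e-03 m)² = 6.424e-06 m²
R_2 = (2.59×10^-8)(16.4)/(6.424e-06) = 0.06612 Ω
Seg 3: A = π(d/2)² = π(2.6600e-04 m)² = 2.223e-07 m²
R_3 = (1.61×10^-8)(7.7)/(2.223e-07) = 0.5577 Ω
R_total = R_1 + R_2 + R_3 = 0.645 Ω

0.645 Ω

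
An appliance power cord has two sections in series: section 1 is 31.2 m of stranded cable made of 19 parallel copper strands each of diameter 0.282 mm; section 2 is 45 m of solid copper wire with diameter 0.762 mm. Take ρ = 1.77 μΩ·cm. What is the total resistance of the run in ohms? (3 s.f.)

2.21 Ω

ρ = 1.77 μΩ·cm = 1.77×10^-8 Ω·m
Section 1: A_strand = π(1.4100e-04)² = 6.246e-08 m²; R₁ = ρL/(N·A_s) = (1.77×10^-8)(31.2)/(19×6.246e-08) = 0.4654 Ω
Section 2: A = π(d/2)² = π(3.8100e-04 m)² = 4.560e-07 m²
R₂ = (1.77×10^-8)(45)/(4.560e-07) = 1.747 Ω
R = R₁ + R₂ = 2.21 Ω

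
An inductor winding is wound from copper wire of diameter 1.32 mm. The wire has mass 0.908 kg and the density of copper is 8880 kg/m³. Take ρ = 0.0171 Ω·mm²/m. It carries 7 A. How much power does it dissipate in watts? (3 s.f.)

45.7 W

ρ = 0.0171 Ω·mm²/m = 1.71×10^-8 Ω·m
A = π(d/2)² = π(6.6000e-04 m)² = 1.3685e-06 m²
L = m/(density·A) = 0.908/(8880×1.3685e-06) = 74.72 m
R = ρL/A = (1.71×10^-8)(74.72)/(1.3685e-06) = 0.9337 Ω
P = I²R = (7)² × 0.9337 = 45.7 W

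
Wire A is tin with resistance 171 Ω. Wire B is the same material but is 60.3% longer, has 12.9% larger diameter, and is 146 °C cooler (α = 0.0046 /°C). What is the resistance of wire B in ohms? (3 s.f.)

R ∝ ρL/d² with ρ ∝ (1+αΔT), so R_B/R_A = (1 + 60.3/100) × (1 + 12.9/100)⁻² × (1 − 0.0046×146)
= 1.603 × 0.7845 × 0.3284 = 0.413
R_B = 0.413 × 171 = 70.6 Ω

70.6 Ω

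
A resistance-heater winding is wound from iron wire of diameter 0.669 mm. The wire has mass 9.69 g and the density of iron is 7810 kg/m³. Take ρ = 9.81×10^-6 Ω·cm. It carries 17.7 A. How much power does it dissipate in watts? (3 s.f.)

ρ = 9.81×10^-6 Ω·cm = 9.81×10^-8 Ω·m
A = π(d/2)² = π(3.3450e-04 m)² = 3.5151e-07 m²
L = m/(density·A) = 0.00969/(7810×3.5151e-07) = 3.53 m
R = ρL/A = (9.81×10^-8)(3.53)/(3.5151e-07) = 0.985 Ω
P = I²R = (17.7)² × 0.985 = 309 W

309 W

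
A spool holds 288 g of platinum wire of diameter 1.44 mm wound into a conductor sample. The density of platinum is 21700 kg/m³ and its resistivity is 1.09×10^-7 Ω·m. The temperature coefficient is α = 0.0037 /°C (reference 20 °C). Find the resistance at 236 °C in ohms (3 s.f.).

A = π(d/2)² = π(7.2000e-04 m)² = 1.6286e-06 m²
L = m/(density·A) = 0.288/(21700×1.6286e-06) = 8.149 m
R = ρL/A = (1.09×10^-7)(8.149)/(1.6286e-06) = 0.5454 Ω
R(236 °C) = 0.5454 × (1 + 0.0037×216) = 0.981 Ω

0.981 Ω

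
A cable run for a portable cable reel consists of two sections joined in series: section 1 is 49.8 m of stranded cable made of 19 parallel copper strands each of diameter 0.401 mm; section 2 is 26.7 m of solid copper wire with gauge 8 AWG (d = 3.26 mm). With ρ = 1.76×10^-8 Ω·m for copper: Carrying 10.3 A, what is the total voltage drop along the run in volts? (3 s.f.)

4.34 V

Section 1: A_strand = π(2.0050e-04)² = 1.263e-07 m²; R₁ = ρL/(N·A_s) = (1.76×10^-8)(49.8)/(19×1.263e-07) = 0.3653 Ω
Section 2: A = π(3.26/2 mm)² = π(1.6300e-03 m)² = 8.347e-06 m²
R₂ = (1.76×10^-8)(26.7)/(8.347e-06) = 0.0563 Ω
R = R₁ + R₂ = 0.4216 Ω
V = IR = 10.3 × 0.4216 = 4.34 V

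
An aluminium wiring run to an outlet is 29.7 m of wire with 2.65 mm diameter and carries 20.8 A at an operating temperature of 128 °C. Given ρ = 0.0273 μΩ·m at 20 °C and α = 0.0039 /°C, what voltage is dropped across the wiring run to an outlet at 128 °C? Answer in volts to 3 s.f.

ρ = 0.0273 μΩ·m = 2.73×10^-8 Ω·m
A = π(d/2)² = π(1.3250e-03 m)² = 5.515e-06 m²
R₍20₎ = ρL/A = (2.73×10^-8)(29.7)/(5.515e-06) = 0.147 Ω
R₍128₎ = R₍20₎(1 + αΔT) = 0.147 × (1 + 0.0039×108) = 0.2089 Ω
V = IR = 20.8 × 0.2089 = 4.35 V

4.35 V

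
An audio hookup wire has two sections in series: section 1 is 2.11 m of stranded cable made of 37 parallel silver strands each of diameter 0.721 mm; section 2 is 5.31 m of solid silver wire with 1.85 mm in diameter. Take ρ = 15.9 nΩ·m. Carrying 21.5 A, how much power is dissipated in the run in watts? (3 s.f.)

ρ = 15.9 nΩ·m = 1.59×10^-8 Ω·m
Section 1: A_strand = π(3.6050e-04)² = 4.083e-07 m²; R₁ = ρL/(N·A_s) = (1.59×10^-8)(2.11)/(37×4.083e-07) = 0.002221 Ω
Section 2: A = π(d/2)² = π(9.2500e-04 m)² = 2.688e-06 m²
R₂ = (1.59×10^-8)(5.31)/(2.688e-06) = 0.03141 Ω
R = R₁ + R₂ = 0.03363 Ω
P = I²R = (21.5)² × 0.03363 = 15.5 W

15.5 W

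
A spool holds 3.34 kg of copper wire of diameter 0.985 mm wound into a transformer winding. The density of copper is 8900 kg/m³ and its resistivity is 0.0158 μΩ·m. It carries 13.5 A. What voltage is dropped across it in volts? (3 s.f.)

ρ = 0.0158 μΩ·m = 1.58×10^-8 Ω·m
A = π(d/2)² = π(4.9250e-04 m)² = 7.6201e-07 m²
L = m/(density·A) = 3.34/(8900×7.6201e-07) = 492.5 m
R = ρL/A = (1.58×10^-8)(492.5)/(7.6201e-07) = 10.21 Ω
V = IR = 13.5 × 10.21 = 138 V

138 V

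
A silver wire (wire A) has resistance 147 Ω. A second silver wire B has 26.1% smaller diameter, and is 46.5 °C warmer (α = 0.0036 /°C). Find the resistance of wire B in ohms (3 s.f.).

R ∝ ρL/d² with ρ ∝ (1+αΔT), so R_B/R_A = (1 − 26.1/100)⁻² × (1 + 0.0036×46.5)
= 1.831 × 1.167 = 2.138
R_B = 2.138 × 147 = 314 Ω

314 Ω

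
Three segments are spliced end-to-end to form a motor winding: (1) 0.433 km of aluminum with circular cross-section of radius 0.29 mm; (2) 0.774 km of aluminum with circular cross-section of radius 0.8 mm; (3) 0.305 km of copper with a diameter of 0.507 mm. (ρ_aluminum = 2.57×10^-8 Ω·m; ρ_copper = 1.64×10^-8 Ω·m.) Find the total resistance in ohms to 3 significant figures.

Seg 1: A = πr² = π(2.9000e-04 m)² = 2.642e-07 m²
R_1 = (2.57×10^-8)(433)/(2.642e-07) = 42.12 Ω
Seg 2: A = πr² = π(8.0000e-04 m)² = 2.011e-06 m²
R_2 = (2.57×10^-8)(774)/(2.011e-06) = 9.893 Ω
Seg 3: A = π(d/2)² = π(2.5350e-04 m)² = 2.019e-07 m²
R_3 = (1.64×10^-8)(305)/(2.019e-07) = 24.78 Ω
R_total = R_1 + R_2 + R_3 = 76.8 Ω

76.8 Ω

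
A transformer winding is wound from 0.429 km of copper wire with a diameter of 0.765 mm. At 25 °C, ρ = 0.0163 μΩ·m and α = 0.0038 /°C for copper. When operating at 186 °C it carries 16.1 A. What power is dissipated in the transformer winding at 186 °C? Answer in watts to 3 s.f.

6360 W

ρ = 0.0163 μΩ·m = 1.63×10^-8 Ω·m
A = π(d/2)² = π(3.8250e-04 m)² = 4.596e-07 m²
R₍25₎ = ρL/A = (1.63×10^-8)(429)/(4.596e-07) = 15.21 Ω
R₍186₎ = R₍25₎(1 + αΔT) = 15.21 × (1 + 0.0038×161) = 24.52 Ω
P = I²R = (16.1)² × 24.52 = 6360 W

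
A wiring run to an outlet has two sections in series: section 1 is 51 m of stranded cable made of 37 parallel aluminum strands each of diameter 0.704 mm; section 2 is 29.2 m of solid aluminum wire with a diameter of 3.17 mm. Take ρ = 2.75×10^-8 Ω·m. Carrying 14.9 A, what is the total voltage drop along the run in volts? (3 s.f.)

2.97 V

Section 1: A_strand = π(3.5200e-04)² = 3.893e-07 m²; R₁ = ρL/(N·A_s) = (2.75×10^-8)(51)/(37×3.893e-07) = 0.09738 Ω
Section 2: A = π(d/2)² = π(1.5850e-03 m)² = 7.892e-06 m²
R₂ = (2.75×10^-8)(29.2)/(7.892e-06) = 0.1017 Ω
R = R₁ + R₂ = 0.1991 Ω
V = IR = 14.9 × 0.1991 = 2.97 V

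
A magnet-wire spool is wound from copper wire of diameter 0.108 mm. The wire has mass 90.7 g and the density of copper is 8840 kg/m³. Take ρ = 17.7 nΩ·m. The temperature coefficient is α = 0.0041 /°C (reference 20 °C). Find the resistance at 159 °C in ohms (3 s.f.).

ρ = 17.7 nΩ·m = 1.77×10^-8 Ω·m
A = π(d/2)² = π(5.4000e-05 m)² = 9.1609e-09 m²
L = m/(density·A) = 0.0907/(8840×9.1609e-09) = 1120 m
R = ρL/A = (1.77×10^-8)(1120)/(9.1609e-09) = 2164 Ω
R(159 °C) = 2164 × (1 + 0.0041×139) = 3400 Ω

3400 Ω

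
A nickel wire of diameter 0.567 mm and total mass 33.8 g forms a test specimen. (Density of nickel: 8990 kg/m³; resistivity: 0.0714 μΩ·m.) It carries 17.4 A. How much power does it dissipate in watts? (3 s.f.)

ρ = 0.0714 μΩ·m = 7.14×10^-8 Ω·m
A = π(d/2)² = π(2.8350e-04 m)² = 2.5250e-07 m²
L = m/(density·A) = 0.0338/(8990×2.5250e-07) = 14.89 m
R = ρL/A = (7.14×10^-8)(14.89)/(2.5250e-07) = 4.211 Ω
P = I²R = (17.4)² × 4.211 = 1270 W

1270 W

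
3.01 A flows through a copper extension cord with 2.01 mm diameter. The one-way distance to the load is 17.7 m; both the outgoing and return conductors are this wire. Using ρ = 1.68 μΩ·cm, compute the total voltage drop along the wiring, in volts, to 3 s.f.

0.564 V

ρ = 1.68 μΩ·cm = 1.68×10^-8 Ω·m
A = π(d/2)² = π(1.0050e-03 m)² = 3.173e-06 m²
Total conductor length (both ways) L = 2 × 17.7 = 35.4 m
R = ρL/A = (1.68×10^-8)(35.4)/(3.173e-06) = 0.1874 Ω
V = IR = 3.01 × 0.1874 = 0.564 V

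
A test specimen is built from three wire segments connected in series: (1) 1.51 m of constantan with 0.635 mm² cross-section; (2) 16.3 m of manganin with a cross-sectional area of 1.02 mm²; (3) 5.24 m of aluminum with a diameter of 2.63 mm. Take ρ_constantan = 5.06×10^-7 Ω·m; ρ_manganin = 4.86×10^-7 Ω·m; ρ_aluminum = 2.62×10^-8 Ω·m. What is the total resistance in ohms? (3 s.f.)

Seg 1: A = 0.635 mm² = 6.350e-07 m²
R_1 = (5.06×10^-7)(1.51)/(6.350e-07) = 1.203 Ω
Seg 2: A = 1.02 mm² = 1.020e-06 m²
R_2 = (4.86×10^-7)(16.3)/(1.020e-06) = 7.766 Ω
Seg 3: A = π(d/2)² = π(1.3150e-03 m)² = 5.433e-06 m²
R_3 = (2.62×10^-8)(5.24)/(5.433e-06) = 0.02527 Ω
R_total = R_1 + R_2 + R_3 = 8.99 Ω

8.99 Ω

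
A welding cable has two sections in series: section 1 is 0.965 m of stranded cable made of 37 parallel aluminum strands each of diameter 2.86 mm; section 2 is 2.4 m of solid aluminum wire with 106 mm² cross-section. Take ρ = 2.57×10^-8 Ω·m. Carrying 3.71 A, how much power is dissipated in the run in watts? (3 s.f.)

Section 1: A_strand = π(1.4300e-03)² = 6.424e-06 m²; R₁ = ρL/(N·A_s) = (2.57×10^-8)(0.965)/(37×6.424e-06) = 1.043×10^-4 Ω
Section 2: A = 106 mm² = 1.060e-04 m²
R₂ = (2.57×10^-8)(2.4)/(1.060e-04) = 5.819×10^-4 Ω
R = R₁ + R₂ = 6.862×10^-4 Ω
P = I²R = (3.71)² × 6.862×10^-4 = 0.00945 W

0.00945 W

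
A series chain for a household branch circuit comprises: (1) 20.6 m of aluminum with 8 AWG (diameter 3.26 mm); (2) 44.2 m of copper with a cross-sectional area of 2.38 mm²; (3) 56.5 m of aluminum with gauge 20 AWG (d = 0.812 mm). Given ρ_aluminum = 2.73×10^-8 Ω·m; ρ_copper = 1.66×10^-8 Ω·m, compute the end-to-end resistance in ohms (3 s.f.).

3.35 Ω

Seg 1: A = π(3.26/2 mm)² = π(1.6300e-03 m)² = 8.347e-06 m²
R_1 = (2.73×10^-8)(20.6)/(8.347e-06) = 0.06738 Ω
Seg 2: A = 2.38 mm² = 2.380e-06 m²
R_2 = (1.66×10^-8)(44.2)/(2.380e-06) = 0.3083 Ω
Seg 3: A = π(0.812/2 mm)² = π(4.0600e-04 m)² = 5.178e-07 m²
R_3 = (2.73×10^-8)(56.5)/(5.178e-07) = 2.979 Ω
R_total = R_1 + R_2 + R_3 = 3.35 Ω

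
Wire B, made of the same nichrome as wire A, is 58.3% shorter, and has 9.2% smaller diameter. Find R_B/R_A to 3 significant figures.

R ∝ L/d², so R_B/R_A = (1 − 58.3/100) × (1 − 9.2/100)⁻²
= 0.417 × 1.213 = 0.506

0.506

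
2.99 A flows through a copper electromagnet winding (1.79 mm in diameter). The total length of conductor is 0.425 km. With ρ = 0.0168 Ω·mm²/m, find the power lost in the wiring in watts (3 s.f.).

25.4 W

ρ = 0.0168 Ω·mm²/m = 1.68×10^-8 Ω·m
A = π(d/2)² = π(8.9500e-04 m)² = 2.516e-06 m²
R = ρL/A = (1.68×10^-8)(425)/(2.516e-06) = 2.837 Ω
P = I²R = (2.99)² × 2.837 = 25.4 W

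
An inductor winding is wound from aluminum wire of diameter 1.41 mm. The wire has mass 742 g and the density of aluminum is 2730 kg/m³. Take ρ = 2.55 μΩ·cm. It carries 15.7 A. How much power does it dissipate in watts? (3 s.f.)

701 W

ρ = 2.55 μΩ·cm = 2.55×10^-8 Ω·m
A = π(d/2)² = π(7.0500e-04 m)² = 1.5615e-06 m²
L = m/(density·A) = 0.742/(2730×1.5615e-06) = 174.1 m
R = ρL/A = (2.55×10^-8)(174.1)/(1.5615e-06) = 2.843 Ω
P = I²R = (15.7)² × 2.843 = 701 W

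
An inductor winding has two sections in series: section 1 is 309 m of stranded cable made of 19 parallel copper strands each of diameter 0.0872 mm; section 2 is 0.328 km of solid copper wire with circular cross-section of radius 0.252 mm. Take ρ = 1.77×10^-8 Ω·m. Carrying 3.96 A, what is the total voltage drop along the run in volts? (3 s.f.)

Section 1: A_strand = π(4.3600e-05)² = 5.972e-09 m²; R₁ = ρL/(N·A_s) = (1.77×10^-8)(309)/(19×5.972e-09) = 48.2 Ω
Section 2: A = πr² = π(2.5200e-04 m)² = 1.995e-07 m²
R₂ = (1.77×10^-8)(328)/(1.995e-07) = 29.1 Ω
R = R₁ + R₂ = 77.3 Ω
V = IR = 3.96 × 77.3 = 306 V

306 V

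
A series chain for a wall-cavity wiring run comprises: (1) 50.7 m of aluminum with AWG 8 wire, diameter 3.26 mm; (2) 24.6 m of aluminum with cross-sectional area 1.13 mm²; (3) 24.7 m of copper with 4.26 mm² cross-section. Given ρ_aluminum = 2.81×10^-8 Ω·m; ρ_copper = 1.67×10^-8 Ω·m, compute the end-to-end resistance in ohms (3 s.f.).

0.879 Ω

Seg 1: A = π(3.26/2 mm)² = π(1.6300e-03 m)² = 8.347e-06 m²
R_1 = (2.81×10^-8)(50.7)/(8.347e-06) = 0.1707 Ω
Seg 2: A = 1.13 mm² = 1.130e-06 m²
R_2 = (2.81×10^-8)(24.6)/(1.130e-06) = 0.6117 Ω
Seg 3: A = 4.26 mm² = 4.260e-06 m²
R_3 = (1.67×10^-8)(24.7)/(4.260e-06) = 0.09683 Ω
R_total = R_1 + R_2 + R_3 = 0.879 Ω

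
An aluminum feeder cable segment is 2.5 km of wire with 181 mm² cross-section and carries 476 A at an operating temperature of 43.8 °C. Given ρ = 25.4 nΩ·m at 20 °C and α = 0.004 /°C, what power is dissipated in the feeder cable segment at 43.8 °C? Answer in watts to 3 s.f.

87100 W

ρ = 25.4 nΩ·m = 2.54×10^-8 Ω·m
A = 181 mm² = 1.810e-04 m²
R₍20₎ = ρL/A = (2.54×10^-8)(2500)/(1.810e-04) = 0.3508 Ω
R₍43.8₎ = R₍20₎(1 + αΔT) = 0.3508 × (1 + 0.004×23.8) = 0.3842 Ω
P = I²R = (476)² × 0.3842 = 87100 W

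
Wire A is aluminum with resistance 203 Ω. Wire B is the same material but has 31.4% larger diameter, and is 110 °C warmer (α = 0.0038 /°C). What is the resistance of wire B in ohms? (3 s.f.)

R ∝ ρL/d² with ρ ∝ (1+αΔT), so R_B/R_A = (1 + 31.4/100)⁻² × (1 + 0.0038×110)
= 0.5792 × 1.418 = 0.8213
R_B = 0.8213 × 203 = 167 Ω

167 Ω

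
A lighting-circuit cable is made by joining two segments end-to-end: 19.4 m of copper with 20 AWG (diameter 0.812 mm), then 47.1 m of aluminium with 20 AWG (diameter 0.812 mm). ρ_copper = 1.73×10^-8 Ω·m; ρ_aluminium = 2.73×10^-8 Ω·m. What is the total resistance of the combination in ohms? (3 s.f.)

3.13 Ω

Segment 1: A = π(0.812/2 mm)² = π(4.0600e-04 m)² = 5.178e-07 m²
R₁ = ρL/A = (1.73×10^-8)(19.4)/(5.178e-07) = 0.6481 Ω
Segment 2: A = π(0.812/2 mm)² = π(4.0600e-04 m)² = 5.178e-07 m²
R₂ = (2.73×10^-8)(47.1)/(5.178e-07) = 2.483 Ω
R = R₁ + R₂ = 3.13 Ω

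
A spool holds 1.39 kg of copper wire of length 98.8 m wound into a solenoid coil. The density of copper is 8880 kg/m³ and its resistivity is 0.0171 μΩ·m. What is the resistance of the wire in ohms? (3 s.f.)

ρ = 0.0171 μΩ·m = 1.71×10^-8 Ω·m
A = m/(density·L) = 1.39/(8880×98.8) = 1.5843e-06 m²
R = ρL/A = (1.71×10^-8)(98.8)/(1.5843e-06) = 1.07 Ω

1.07 Ω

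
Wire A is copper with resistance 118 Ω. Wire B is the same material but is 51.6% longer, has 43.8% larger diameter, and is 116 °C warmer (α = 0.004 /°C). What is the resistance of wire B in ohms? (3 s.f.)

127 Ω

R ∝ ρL/d² with ρ ∝ (1+αΔT), so R_B/R_A = (1 + 51.6/100) × (1 + 43.8/100)⁻² × (1 + 0.004×116)
= 1.516 × 0.4836 × 1.464 = 1.073
R_B = 1.073 × 118 = 127 Ω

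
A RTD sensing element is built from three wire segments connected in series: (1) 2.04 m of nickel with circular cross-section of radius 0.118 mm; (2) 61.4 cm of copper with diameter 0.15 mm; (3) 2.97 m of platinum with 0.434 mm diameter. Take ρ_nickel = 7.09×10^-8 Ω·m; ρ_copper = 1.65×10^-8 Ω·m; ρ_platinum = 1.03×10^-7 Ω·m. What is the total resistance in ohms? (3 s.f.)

5.95 Ω

Seg 1: A = πr² = π(1.1800e-04 m)² = 4.374e-08 m²
R_1 = (7.09×10^-8)(2.04)/(4.374e-08) = 3.306 Ω
Seg 2: A = π(d/2)² = π(7.5000e-05 m)² = 1.767e-08 m²
R_2 = (1.65×10^-8)(0.614)/(1.767e-08) = 0.5733 Ω
Seg 3: A = π(d/2)² = π(2.1700e-04 m)² = 1.479e-07 m²
R_3 = (1.03×10^-7)(2.97)/(1.479e-07) = 2.068 Ω
R_total = R_1 + R_2 + R_3 = 5.95 Ω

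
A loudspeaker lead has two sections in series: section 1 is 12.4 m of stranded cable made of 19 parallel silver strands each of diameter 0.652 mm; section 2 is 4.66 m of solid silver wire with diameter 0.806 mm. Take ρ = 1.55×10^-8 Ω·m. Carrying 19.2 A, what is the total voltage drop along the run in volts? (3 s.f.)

Section 1: A_strand = π(3.2600e-04)² = 3.339e-07 m²; R₁ = ρL/(N·A_s) = (1.55×10^-8)(12.4)/(19×3.339e-07) = 0.0303 Ω
Section 2: A = π(d/2)² = π(4.0300e-04 m)² = 5.102e-07 m²
R₂ = (1.55×10^-8)(4.66)/(5.102e-07) = 0.1416 Ω
R = R₁ + R₂ = 0.1719 Ω
V = IR = 19.2 × 0.1719 = 3.30 V

3.30 V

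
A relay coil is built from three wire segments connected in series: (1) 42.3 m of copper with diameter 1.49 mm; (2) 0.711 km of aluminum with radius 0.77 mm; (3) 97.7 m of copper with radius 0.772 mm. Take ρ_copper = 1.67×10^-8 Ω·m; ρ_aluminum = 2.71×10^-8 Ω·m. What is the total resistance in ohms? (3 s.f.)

11.6 Ω

Seg 1: A = π(d/2)² = π(7.4500e-04 m)² = 1.744e-06 m²
R_1 = (1.67×10^-8)(42.3)/(1.744e-06) = 0.4051 Ω
Seg 2: A = πr² = π(7.7000e-04 m)² = 1.863e-06 m²
R_2 = (2.71×10^-8)(711)/(1.863e-06) = 10.34 Ω
Seg 3: A = πr² = π(7.7200e-04 m)² = 1.872e-06 m²
R_3 = (1.67×10^-8)(97.7)/(1.872e-06) = 0.8714 Ω
R_total = R_1 + R_2 + R_3 = 11.6 Ω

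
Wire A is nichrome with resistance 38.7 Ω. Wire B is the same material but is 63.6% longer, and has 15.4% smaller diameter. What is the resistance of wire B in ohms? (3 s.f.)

R ∝ L/d², so R_B/R_A = (1 + 63.6/100) × (1 − 15.4/100)⁻²
= 1.636 × 1.397 = 2.286
R_B = 2.286 × 38.7 = 88.5 Ω

88.5 Ω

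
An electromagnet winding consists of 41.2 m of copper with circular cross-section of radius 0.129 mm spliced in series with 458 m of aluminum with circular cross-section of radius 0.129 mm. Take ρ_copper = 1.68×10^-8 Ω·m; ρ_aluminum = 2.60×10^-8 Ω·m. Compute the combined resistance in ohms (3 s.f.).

241 Ω

Segment 1: A = πr² = π(1.2900e-04 m)² = 5.228e-08 m²
R₁ = ρL/A = (1.68×10^-8)(41.2)/(5.228e-08) = 13.24 Ω
R₂ = (2.60×10^-8)(458)/(5.228e-08) = 227.8 Ω
R = R₁ + R₂ = 241 Ω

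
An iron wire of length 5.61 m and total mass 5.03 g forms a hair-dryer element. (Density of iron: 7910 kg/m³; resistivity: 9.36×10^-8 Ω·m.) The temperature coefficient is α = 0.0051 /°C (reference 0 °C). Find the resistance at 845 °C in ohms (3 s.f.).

A = m/(density·L) = 0.00503/(7910×5.61) = 1.1335e-07 m²
R = ρL/A = (9.36×10^-8)(5.61)/(1.1335e-07) = 4.632 Ω
R(845 °C) = 4.632 × (1 + 0.0051×845) = 24.6 Ω

24.6 Ω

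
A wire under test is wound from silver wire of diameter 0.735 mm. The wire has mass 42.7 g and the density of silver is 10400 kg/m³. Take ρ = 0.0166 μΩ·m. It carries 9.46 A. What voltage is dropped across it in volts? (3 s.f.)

ρ = 0.0166 μΩ·m = 1.66×10^-8 Ω·m
A = π(d/2)² = π(3.6750e-04 m)² = 4.2429e-07 m²
L = m/(density·A) = 0.0427/(10400×4.2429e-07) = 9.677 m
R = ρL/A = (1.66×10^-8)(9.677)/(4.2429e-07) = 0.3786 Ω
V = IR = 9.46 × 0.3786 = 3.58 V

3.58 V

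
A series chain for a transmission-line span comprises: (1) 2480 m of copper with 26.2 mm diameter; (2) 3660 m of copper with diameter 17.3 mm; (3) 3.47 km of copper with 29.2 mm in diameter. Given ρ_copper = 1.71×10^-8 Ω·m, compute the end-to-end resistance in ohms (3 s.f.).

Seg 1: A = π(d/2)² = π(1.3100e-02 m)² = 5.391e-04 m²
R_1 = (1.71×10^-8)(2480)/(5.391e-04) = 0.07866 Ω
Seg 2: A = π(d/2)² = π(8.6500e-03 m)² = 2.351e-04 m²
R_2 = (1.71×10^-8)(3660)/(2.351e-04) = 0.2663 Ω
Seg 3: A = π(d/2)² = π(1.4600e-02 m)² = 6.697e-04 m²
R_3 = (1.71×10^-8)(3470)/(6.697e-04) = 0.08861 Ω
R_total = R_1 + R_2 + R_3 = 0.434 Ω

0.434 Ω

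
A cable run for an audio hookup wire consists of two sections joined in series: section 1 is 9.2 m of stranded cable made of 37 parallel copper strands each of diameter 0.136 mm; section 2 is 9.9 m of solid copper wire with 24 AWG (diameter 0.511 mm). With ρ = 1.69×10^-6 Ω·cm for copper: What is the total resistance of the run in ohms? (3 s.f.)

1.11 Ω

ρ = 1.69×10^-6 Ω·cm = 1.69×10^-8 Ω·m
Section 1: A_strand = π(6.8000e-05)² = 1.453e-08 m²; R₁ = ρL/(N·A_s) = (1.69×10^-8)(9.2)/(37×1.453e-08) = 0.2893 Ω
Section 2: A = π(0.511/2 mm)² = π(2.5550e-04 m)² = 2.051e-07 m²
R₂ = (1.69×10^-8)(9.9)/(2.051e-07) = 0.8158 Ω
R = R₁ + R₂ = 1.11 Ω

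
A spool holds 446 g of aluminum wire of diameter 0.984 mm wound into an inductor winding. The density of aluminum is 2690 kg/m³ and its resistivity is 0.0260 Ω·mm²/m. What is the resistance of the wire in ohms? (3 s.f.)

7.45 Ω

ρ = 0.0260 Ω·mm²/m = 2.60×10^-8 Ω·m
A = π(d/2)² = π(4.9200e-04 m)² = 7.6047e-07 m²
L = m/(density·A) = 0.446/(2690×7.6047e-07) = 218 m
R = ρL/A = (2.60×10^-8)(218)/(7.6047e-07) = 7.45 Ω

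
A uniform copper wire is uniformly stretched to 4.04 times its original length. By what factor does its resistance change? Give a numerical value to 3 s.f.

16.3

Volume constant ⇒ A' = A/k with k = 4.04. R' = ρ(kL)/(A/k) = k²R.
Factor = 16.3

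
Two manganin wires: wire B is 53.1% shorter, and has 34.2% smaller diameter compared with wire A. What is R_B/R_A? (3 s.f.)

1.08

R ∝ L/d², so R_B/R_A = (1 − 53.1/100) × (1 − 34.2/100)⁻²
= 0.469 × 2.31 = 1.08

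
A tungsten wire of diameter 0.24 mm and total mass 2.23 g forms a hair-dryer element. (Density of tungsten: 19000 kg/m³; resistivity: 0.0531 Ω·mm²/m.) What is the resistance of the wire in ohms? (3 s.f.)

3.05 Ω

ρ = 0.0531 Ω·mm²/m = 5.31×10^-8 Ω·m
A = π(d/2)² = π(1.2000e-04 m)² = 4.5239e-08 m²
L = m/(density·A) = 0.00223/(19000×4.5239e-08) = 2.594 m
R = ρL/A = (5.31×10^-8)(2.594)/(4.5239e-08) = 3.05 Ω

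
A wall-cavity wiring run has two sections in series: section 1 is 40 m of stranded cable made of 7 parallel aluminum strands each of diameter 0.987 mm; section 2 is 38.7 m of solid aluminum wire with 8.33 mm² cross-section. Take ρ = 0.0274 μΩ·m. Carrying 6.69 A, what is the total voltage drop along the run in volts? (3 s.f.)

2.22 V

ρ = 0.0274 μΩ·m = 2.74×10^-8 Ω·m
Section 1: A_strand = π(4.9350e-04)² = 7.651e-07 m²; R₁ = ρL/(N·A_s) = (2.74×10^-8)(40)/(7×7.651e-07) = 0.2046 Ω
Section 2: A = 8.33 mm² = 8.330e-06 m²
R₂ = (2.74×10^-8)(38.7)/(8.330e-06) = 0.1273 Ω
R = R₁ + R₂ = 0.3319 Ω
V = IR = 6.69 × 0.3319 = 2.22 V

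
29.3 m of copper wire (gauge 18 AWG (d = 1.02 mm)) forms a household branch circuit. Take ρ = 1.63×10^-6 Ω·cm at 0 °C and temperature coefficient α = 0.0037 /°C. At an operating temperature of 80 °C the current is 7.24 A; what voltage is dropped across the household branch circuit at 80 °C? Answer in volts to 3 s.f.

5.48 V

ρ = 1.63×10^-6 Ω·cm = 1.63×10^-8 Ω·m
A = π(1.02/2 mm)² = π(5.1000e-04 m)² = 8.171e-07 m²
R₍0₎ = ρL/A = (1.63×10^-8)(29.3)/(8.171e-07) = 0.5845 Ω
R₍80₎ = R₍0₎(1 + αΔT) = 0.5845 × (1 + 0.0037×80) = 0.7575 Ω
V = IR = 7.24 × 0.7575 = 5.48 V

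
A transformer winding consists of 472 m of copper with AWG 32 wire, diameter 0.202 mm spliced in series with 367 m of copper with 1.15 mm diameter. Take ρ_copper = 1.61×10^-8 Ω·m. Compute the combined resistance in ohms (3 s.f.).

Segment 1: A = π(0.202/2 mm)² = π(1.0100e-04 m)² = 3.205e-08 m²
R₁ = ρL/A = (1.61×10^-8)(472)/(3.205e-08) = 237.1 Ω
Segment 2: A = π(d/2)² = π(5.7500e-04 m)² = 1.039e-06 m²
R₂ = (1.61×10^-8)(367)/(1.039e-06) = 5.689 Ω
R = R₁ + R₂ = 243 Ω

243 Ω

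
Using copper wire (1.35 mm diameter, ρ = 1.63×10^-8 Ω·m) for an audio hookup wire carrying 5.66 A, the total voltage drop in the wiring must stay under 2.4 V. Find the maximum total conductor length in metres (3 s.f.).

A = π(d/2)² = π(6.7500e-04 m)² = 1.431e-06 m²
L_max = V_max·A/(1·ρI) = (2.4)(1.431e-06)/(1.63×10^-8×5.66) = 37.2 m

37.2 m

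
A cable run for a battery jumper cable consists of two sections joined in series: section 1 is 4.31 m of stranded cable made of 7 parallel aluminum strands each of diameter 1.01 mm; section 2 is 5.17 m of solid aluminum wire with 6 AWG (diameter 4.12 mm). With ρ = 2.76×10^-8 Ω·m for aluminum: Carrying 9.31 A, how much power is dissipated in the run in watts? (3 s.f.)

2.77 W

Section 1: A_strand = π(5.0500e-04)² = 8.012e-07 m²; R₁ = ρL/(N·A_s) = (2.76×10^-8)(4.31)/(7×8.012e-07) = 0.02121 Ω
Section 2: A = π(4.12/2 mm)² = π(2.0600e-03 m)² = 1.333e-05 m²
R₂ = (2.76×10^-8)(5.17)/(1.333e-05) = 0.0107 Ω
R = R₁ + R₂ = 0.03191 Ω
P = I²R = (9.31)² × 0.03191 = 2.77 W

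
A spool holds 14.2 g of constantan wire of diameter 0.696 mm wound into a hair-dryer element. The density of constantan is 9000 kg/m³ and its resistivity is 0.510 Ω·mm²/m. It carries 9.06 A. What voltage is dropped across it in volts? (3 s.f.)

ρ = 0.510 Ω·mm²/m = 5.10×10^-7 Ω·m
A = π(d/2)² = π(3.4800e-04 m)² = 3.8046e-07 m²
L = m/(density·A) = 0.0142/(9000×3.8046e-07) = 4.147 m
R = ρL/A = (5.10×10^-7)(4.147)/(3.8046e-07) = 5.559 Ω
V = IR = 9.06 × 5.559 = 50.4 V

50.4 V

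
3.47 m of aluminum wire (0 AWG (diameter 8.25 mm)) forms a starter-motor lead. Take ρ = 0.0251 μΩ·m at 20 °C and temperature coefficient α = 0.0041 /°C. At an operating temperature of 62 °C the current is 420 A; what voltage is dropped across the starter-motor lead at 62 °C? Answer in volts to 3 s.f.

0.802 V

ρ = 0.0251 μΩ·m = 2.51×10^-8 Ω·m
A = π(8.25/2 mm)² = π(4.1250e-03 m)² = 5.346e-05 m²
R₍20₎ = ρL/A = (2.51×10^-8)(3.47)/(5.346e-05) = 0.001629 Ω
R₍62₎ = R₍20₎(1 + αΔT) = 0.001629 × (1 + 0.0041×42) = 0.00191 Ω
V = IR = 420 × 0.00191 = 0.802 V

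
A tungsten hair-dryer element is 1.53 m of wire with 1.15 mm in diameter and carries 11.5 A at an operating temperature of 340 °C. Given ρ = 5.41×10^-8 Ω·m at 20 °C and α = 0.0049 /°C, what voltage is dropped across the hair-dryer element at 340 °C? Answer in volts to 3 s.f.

2.35 V

A = π(d/2)² = π(5.7500e-04 m)² = 1.039e-06 m²
R₍20₎ = ρL/A = (5.41×10^-8)(1.53)/(1.039e-06) = 0.07969 Ω
R₍340₎ = R₍20₎(1 + αΔT) = 0.07969 × (1 + 0.0049×320) = 0.2046 Ω
V = IR = 11.5 × 0.2046 = 2.35 V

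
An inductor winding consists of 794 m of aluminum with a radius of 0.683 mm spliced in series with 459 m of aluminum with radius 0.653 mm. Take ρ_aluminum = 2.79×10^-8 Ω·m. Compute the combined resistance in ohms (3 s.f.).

24.7 Ω

Segment 1: A = πr² = π(6.8300e-04 m)² = 1.466e-06 m²
R₁ = ρL/A = (2.79×10^-8)(794)/(1.466e-06) = 15.12 Ω
Segment 2: A = πr² = π(6.5300e-04 m)² = 1.340e-06 m²
R₂ = (2.79×10^-8)(459)/(1.340e-06) = 9.56 Ω
R = R₁ + R₂ = 24.7 Ω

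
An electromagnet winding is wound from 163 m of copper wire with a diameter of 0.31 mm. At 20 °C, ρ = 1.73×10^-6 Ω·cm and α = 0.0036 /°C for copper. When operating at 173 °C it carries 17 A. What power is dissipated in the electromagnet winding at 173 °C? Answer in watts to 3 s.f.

ρ = 1.73×10^-6 Ω·cm = 1.73×10^-8 Ω·m
A = π(d/2)² = π(1.5500e-04 m)² = 7.548e-08 m²
R₍20₎ = ρL/A = (1.73×10^-8)(163)/(7.548e-08) = 37.36 Ω
R₍173₎ = R₍20₎(1 + αΔT) = 37.36 × (1 + 0.0036×153) = 57.94 Ω
P = I²R = (17)² × 57.94 = 16700 W

16700 W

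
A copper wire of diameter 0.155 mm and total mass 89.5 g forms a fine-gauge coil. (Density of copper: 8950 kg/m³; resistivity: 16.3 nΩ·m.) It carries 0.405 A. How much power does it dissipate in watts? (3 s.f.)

ρ = 16.3 nΩ·m = 1.63×10^-8 Ω·m
A = π(d/2)² = π(7.7500e-05 m)² = 1.8869e-08 m²
L = m/(density·A) = 0.0895/(8950×1.8869e-08) = 530 m
R = ρL/A = (1.63×10^-8)(530)/(1.8869e-08) = 457.8 Ω
P = I²R = (0.405)² × 457.8 = 75.1 W

75.1 W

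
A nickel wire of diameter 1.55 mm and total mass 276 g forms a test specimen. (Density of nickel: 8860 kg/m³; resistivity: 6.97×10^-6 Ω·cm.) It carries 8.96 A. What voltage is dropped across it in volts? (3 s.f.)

ρ = 6.97×10^-6 Ω·cm = 6.97×10^-8 Ω·m
A = π(d/2)² = π(7.7500e-04 m)² = 1.8869e-06 m²
L = m/(density·A) = 0.276/(8860×1.8869e-06) = 16.51 m
R = ρL/A = (6.97×10^-8)(16.51)/(1.8869e-06) = 0.6098 Ω
V = IR = 8.96 × 0.6098 = 5.46 V

5.46 V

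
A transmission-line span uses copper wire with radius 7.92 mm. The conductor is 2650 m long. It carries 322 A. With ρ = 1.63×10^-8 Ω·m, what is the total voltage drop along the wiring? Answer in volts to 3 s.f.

70.6 V

A = πr² = π(7.9200e-03 m)² = 1.971e-04 m²
R = ρL/A = (1.63×10^-8)(2650)/(1.971e-04) = 0.2192 Ω
V = IR = 322 × 0.2192 = 70.6 V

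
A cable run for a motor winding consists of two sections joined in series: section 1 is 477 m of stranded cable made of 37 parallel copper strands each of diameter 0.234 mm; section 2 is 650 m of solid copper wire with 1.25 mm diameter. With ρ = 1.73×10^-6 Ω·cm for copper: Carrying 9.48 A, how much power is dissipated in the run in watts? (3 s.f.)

ρ = 1.73×10^-6 Ω·cm = 1.73×10^-8 Ω·m
Section 1: A_strand = π(1.1700e-04)² = 4.301e-08 m²; R₁ = ρL/(N·A_s) = (1.73×10^-8)(477)/(37×4.301e-08) = 5.186 Ω
Section 2: A = π(d/2)² = π(6.2500e-04 m)² = 1.227e-06 m²
R₂ = (1.73×10^-8)(650)/(1.227e-06) = 9.163 Ω
R = R₁ + R₂ = 14.35 Ω
P = I²R = (9.48)² × 14.35 = 1290 W

1290 W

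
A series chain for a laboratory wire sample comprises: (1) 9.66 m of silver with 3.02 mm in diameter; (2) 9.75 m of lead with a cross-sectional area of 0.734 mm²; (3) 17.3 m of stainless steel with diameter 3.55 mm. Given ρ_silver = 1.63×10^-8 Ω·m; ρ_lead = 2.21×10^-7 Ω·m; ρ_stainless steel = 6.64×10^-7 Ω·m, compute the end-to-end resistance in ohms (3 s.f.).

Seg 1: A = π(d/2)² = π(1.5100e-03 m)² = 7.163e-06 m²
R_1 = (1.63×10^-8)(9.66)/(7.163e-06) = 0.02198 Ω
Seg 2: A = 0.734 mm² = 7.340e-07 m²
R_2 = (2.21×10^-7)(9.75)/(7.340e-07) = 2.936 Ω
Seg 3: A = π(d/2)² = π(1.7750e-03 m)² = 9.898e-06 m²
R_3 = (6.64×10^-7)(17.3)/(9.898e-06) = 1.161 Ω
R_total = R_1 + R_2 + R_3 = 4.12 Ω

4.12 Ω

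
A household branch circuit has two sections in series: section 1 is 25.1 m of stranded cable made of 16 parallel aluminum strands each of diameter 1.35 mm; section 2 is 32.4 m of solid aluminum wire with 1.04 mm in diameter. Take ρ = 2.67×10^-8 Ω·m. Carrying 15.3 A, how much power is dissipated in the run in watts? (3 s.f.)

Section 1: A_strand = π(6.7500e-04)² = 1.431e-06 m²; R₁ = ρL/(N·A_s) = (2.67×10^-8)(25.1)/(16×1.431e-06) = 0.02926 Ω
Section 2: A = π(d/2)² = π(5.2000e-04 m)² = 8.495e-07 m²
R₂ = (2.67×10^-8)(32.4)/(8.495e-07) = 1.018 Ω
R = R₁ + R₂ = 1.048 Ω
P = I²R = (15.3)² × 1.048 = 245 W

245 W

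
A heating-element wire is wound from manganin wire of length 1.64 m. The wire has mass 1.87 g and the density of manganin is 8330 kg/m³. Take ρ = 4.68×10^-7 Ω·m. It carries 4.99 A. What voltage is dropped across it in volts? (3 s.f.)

28.0 V

A = m/(density·L) = 0.00187/(8330×1.64) = 1.3688e-07 m²
R = ρL/A = (4.68×10^-7)(1.64)/(1.3688e-07) = 5.607 Ω
V = IR = 4.99 × 5.607 = 28.0 V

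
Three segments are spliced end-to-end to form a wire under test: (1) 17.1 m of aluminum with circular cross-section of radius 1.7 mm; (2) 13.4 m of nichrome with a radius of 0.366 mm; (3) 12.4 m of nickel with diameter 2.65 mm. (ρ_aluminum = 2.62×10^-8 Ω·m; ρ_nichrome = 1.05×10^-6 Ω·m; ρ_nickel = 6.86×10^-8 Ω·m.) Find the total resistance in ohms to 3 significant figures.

Seg 1: A = πr² = π(1.7000e-03 m)² = 9.079e-06 m²
R_1 = (2.62×10^-8)(17.1)/(9.079e-06) = 0.04935 Ω
Seg 2: A = πr² = π(3.6600e-04 m)² = 4.208e-07 m²
R_2 = (1.05×10^-6)(13.4)/(4.208e-07) = 33.43 Ω
Seg 3: A = π(d/2)² = π(1.3250e-03 m)² = 5.515e-06 m²
R_3 = (6.86×10^-8)(12.4)/(5.515e-06) = 0.1542 Ω
R_total = R_1 + R_2 + R_3 = 33.6 Ω

33.6 Ω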